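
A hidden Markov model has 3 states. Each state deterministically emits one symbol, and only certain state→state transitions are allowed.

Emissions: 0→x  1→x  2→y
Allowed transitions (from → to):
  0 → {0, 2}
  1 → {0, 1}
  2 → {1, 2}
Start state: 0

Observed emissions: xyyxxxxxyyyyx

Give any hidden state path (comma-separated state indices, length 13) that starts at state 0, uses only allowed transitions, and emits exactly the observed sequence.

  pos 0: x in {0,1}, choose 0; start
  pos 1: y in {2}, choose 2; 0->2 ok
  pos 2: y in {2}, choose 2; 2->2 ok
  pos 3: x in {0,1}, choose 1; 2->1 ok
  pos 4: x in {0,1}, choose 1; 1->1 ok
  pos 5: x in {0,1}, choose 1; 1->1 ok
  pos 6: x in {0,1}, choose 1; 1->1 ok
  pos 7: x in {0,1}, choose 0; 1->0 ok
  pos 8: y in {2}, choose 2; 0->2 ok
  pos 9: y in {2}, choose 2; 2->2 ok
  pos 10: y in {2}, choose 2; 2->2 ok
  pos 11: y in {2}, choose 2; 2->2 ok
  pos 12: x in {0,1}, choose 1; 2->1 ok

0,2,2,1,1,1,1,0,2,2,2,2,1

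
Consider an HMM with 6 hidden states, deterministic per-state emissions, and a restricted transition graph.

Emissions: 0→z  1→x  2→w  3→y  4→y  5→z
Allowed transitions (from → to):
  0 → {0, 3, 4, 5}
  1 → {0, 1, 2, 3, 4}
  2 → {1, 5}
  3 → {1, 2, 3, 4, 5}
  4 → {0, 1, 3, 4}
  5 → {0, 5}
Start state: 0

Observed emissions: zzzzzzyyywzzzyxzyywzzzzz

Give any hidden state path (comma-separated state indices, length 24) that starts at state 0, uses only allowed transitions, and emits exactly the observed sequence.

  pos 0: z in {0,5}, choose 0; start
  pos 1: z in {0,5}, choose 5; 0->5 ok
  pos 2: z in {0,5}, choose 5; 5->5 ok
  pos 3: z in {0,5}, choose 0; 5->0 ok
  pos 4: z in {0,5}, choose 0; 0->0 ok
  pos 5: z in {0,5}, choose 0; 0->0 ok
  pos 6: y in {3,4}, choose 4; 0->4 ok
  pos 7: y in {3,4}, choose 4; 4->4 ok
  pos 8: y in {3,4}, choose 3; 4->3 ok
  pos 9: w in {2}, choose 2; 3->2 ok
  pos 10: z in {0,5}, choose 5; 2->5 ok
  pos 11: z in {0,5}, choose 5; 5->5 ok
  pos 12: z in {0,5}, choose 0; 5->0 ok
  pos 13: y in {3,4}, choose 3; 0->3 ok
  pos 14: x in {1}, choose 1; 3->1 ok
  pos 15: z in {0,5}, choose 0; 1->0 ok
  pos 16: y in {3,4}, choose 3; 0->3 ok
  pos 17: y in {3,4}, choose 3; 3->3 ok
  pos 18: w in {2}, choose 2; 3->2 ok
  pos 19: z in {0,5}, choose 5; 2->5 ok
  pos 20: z in {0,5}, choose 0; 5->0 ok
  pos 21: z in {0,5}, choose 0; 0->0 ok
  pos 22: z in {0,5}, choose 0; 0->0 ok
  pos 23: z in {0,5}, choose 5; 0->5 ok

0,5,5,0,0,0,4,4,3,2,5,5,0,3,1,0,3,3,2,5,0,0,0,5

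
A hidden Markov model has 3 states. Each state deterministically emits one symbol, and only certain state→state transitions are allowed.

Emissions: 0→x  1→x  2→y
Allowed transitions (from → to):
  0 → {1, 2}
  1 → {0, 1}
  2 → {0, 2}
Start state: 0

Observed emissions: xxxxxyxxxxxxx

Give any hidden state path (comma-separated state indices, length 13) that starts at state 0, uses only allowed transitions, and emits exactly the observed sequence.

  [0] x  {0,1}  => 0  start
  [1] x  {0,1}  => 1  0->1 ok
  [2] x  {0,1}  => 0  1->0 ok
  [3] x  {0,1}  => 1  0->1 ok
  [4] x  {0,1}  => 0  1->0 ok
  [5] y  {2}  => 2  0->2 ok
  [6] x  {0,1}  => 0  2->0 ok
  [7] x  {0,1}  => 1  0->1 ok
  [8] x  {0,1}  => 0  1->0 ok
  [9] x  {0,1}  => 1  0->1 ok
  [10] x  {0,1}  => 0  1->0 ok
  [11] x  {0,1}  => 1  0->1 ok
  [12] x  {0,1}  => 1  1->1 ok

0,1,0,1,0,2,0,1,0,1,0,1,1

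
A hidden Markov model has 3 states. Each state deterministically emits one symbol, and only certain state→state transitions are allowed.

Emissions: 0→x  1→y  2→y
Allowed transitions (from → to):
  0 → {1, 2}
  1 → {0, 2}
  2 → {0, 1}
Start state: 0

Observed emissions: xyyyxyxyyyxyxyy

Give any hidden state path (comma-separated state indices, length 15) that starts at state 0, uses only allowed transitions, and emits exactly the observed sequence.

  [0] x  {0}  => 0  start
  [1] y  {1,2}  => 1  0->1 ok
  [2] y  {1,2}  => 2  1->2 ok
  [3] y  {1,2}  => 1  2->1 ok
  [4] x  {0}  => 0  1->0 ok
  [5] y  {1,2}  => 2  0->2 ok
  [6] x  {0}  => 0  2->0 ok
  [7] y  {1,2}  => 1  0->1 ok
  [8] y  {1,2}  => 2  1->2 ok
  [9] y  {1,2}  => 1  2->1 ok
  [10] x  {0}  => 0  1->0 ok
  [11] y  {1,2}  => 2  0->2 ok
  [12] x  {0}  => 0  2->0 ok
  [13] y  {1,2}  => 1  0->1 ok
  [14] y  {1,2}  => 2  1->2 ok

0,1,2,1,0,2,0,1,2,1,0,2,0,1,2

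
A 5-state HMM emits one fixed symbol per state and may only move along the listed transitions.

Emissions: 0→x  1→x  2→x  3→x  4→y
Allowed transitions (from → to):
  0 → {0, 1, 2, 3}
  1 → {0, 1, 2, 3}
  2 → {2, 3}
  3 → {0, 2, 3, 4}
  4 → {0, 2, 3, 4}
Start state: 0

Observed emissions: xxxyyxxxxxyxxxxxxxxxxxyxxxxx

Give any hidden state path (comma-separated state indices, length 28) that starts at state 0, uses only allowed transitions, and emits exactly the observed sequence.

0,3,3,4,4,2,2,3,2,3,4,3,0,2,3,0,3,0,0,3,2,3,4,0,3,3,3,0

  [0] x  {0,1,2,3}  => 0  start
  [1] x  {0,1,2,3}  => 3  0->3 ok
  [2] x  {0,1,2,3}  => 3  3->3 ok
  [3] y  {4}  => 4  3->4 ok
  [4] y  {4}  => 4  4->4 ok
  [5] x  {0,1,2,3}  => 2  4->2 ok
  [6] x  {0,1,2,3}  => 2  2->2 ok
  [7] x  {0,1,2,3}  => 3  2->3 ok
  [8] x  {0,1,2,3}  => 2  3->2 ok
  [9] x  {0,1,2,3}  => 3  2->3 ok
  [10] y  {4}  => 4  3->4 ok
  [11] x  {0,1,2,3}  => 3  4->3 ok
  [12] x  {0,1,2,3}  => 0  3->0 ok
  [13] x  {0,1,2,3}  => 2  0->2 ok
  [14] x  {0,1,2,3}  => 3  2->3 ok
  [15] x  {0,1,2,3}  => 0  3->0 ok
  [16] x  {0,1,2,3}  => 3  0->3 ok
  [17] x  {0,1,2,3}  => 0  3->0 ok
  [18] x  {0,1,2,3}  => 0  0->0 ok
  [19] x  {0,1,2,3}  => 3  0->3 ok
  [20] x  {0,1,2,3}  => 2  3->2 ok
  [21] x  {0,1,2,3}  => 3  2->3 ok
  [22] y  {4}  => 4  3->4 ok
  [23] x  {0,1,2,3}  => 0  4->0 ok
  [24] x  {0,1,2,3}  => 3  0->3 ok
  [25] x  {0,1,2,3}  => 3  3->3 ok
  [26] x  {0,1,2,3}  => 3  3->3 ok
  [27] x  {0,1,2,3}  => 0  3->0 ok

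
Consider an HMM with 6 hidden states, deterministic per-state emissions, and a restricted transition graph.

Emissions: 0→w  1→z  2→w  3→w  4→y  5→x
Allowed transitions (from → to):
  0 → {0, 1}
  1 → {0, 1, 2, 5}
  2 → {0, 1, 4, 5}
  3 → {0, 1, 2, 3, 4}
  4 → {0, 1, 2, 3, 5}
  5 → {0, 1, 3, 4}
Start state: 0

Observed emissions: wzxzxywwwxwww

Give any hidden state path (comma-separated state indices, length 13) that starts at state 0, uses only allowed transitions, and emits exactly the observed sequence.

  pos 0: w in {0,2,3}, choose 0; start
  pos 1: z in {1}, choose 1; 0->1 ok
  pos 2: x in {5}, choose 5; 1->5 ok
  pos 3: z in {1}, choose 1; 5->1 ok
  pos 4: x in {5}, choose 5; 1->5 ok
  pos 5: y in {4}, choose 4; 5->4 ok
  pos 6: w in {0,2,3}, choose 3; 4->3 ok
  pos 7: w in {0,2,3}, choose 3; 3->3 ok
  pos 8: w in {0,2,3}, choose 2; 3->2 ok
  pos 9: x in {5}, choose 5; 2->5 ok
  pos 10: w in {0,2,3}, choose 3; 5->3 ok
  pos 11: w in {0,2,3}, choose 3; 3->3 ok
  pos 12: w in {0,2,3}, choose 3; 3->3 ok

0,1,5,1,5,4,3,3,2,5,3,3,3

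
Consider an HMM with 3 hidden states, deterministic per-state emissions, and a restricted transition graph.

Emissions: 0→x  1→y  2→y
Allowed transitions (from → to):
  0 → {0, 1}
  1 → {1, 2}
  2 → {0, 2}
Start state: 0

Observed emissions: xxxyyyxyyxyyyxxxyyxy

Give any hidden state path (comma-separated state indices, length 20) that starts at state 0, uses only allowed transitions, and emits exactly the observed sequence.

0,0,0,1,1,2,0,1,2,0,1,1,2,0,0,0,1,2,0,1

  [0] x  {0}  => 0  start
  [1] x  {0}  => 0  0->0 ok
  [2] x  {0}  => 0  0->0 ok
  [3] y  {1,2}  => 1  0->1 ok
  [4] y  {1,2}  => 1  1->1 ok
  [5] y  {1,2}  => 2  1->2 ok
  [6] x  {0}  => 0  2->0 ok
  [7] y  {1,2}  => 1  0->1 ok
  [8] y  {1,2}  => 2  1->2 ok
  [9] x  {0}  => 0  2->0 ok
  [10] y  {1,2}  => 1  0->1 ok
  [11] y  {1,2}  => 1  1->1 ok
  [12] y  {1,2}  => 2  1->2 ok
  [13] x  {0}  => 0  2->0 ok
  [14] x  {0}  => 0  0->0 ok
  [15] x  {0}  => 0  0->0 ok
  [16] y  {1,2}  => 1  0->1 ok
  [17] y  {1,2}  => 2  1->2 ok
  [18] x  {0}  => 0  2->0 ok
  [19] y  {1,2}  => 1  0->1 ok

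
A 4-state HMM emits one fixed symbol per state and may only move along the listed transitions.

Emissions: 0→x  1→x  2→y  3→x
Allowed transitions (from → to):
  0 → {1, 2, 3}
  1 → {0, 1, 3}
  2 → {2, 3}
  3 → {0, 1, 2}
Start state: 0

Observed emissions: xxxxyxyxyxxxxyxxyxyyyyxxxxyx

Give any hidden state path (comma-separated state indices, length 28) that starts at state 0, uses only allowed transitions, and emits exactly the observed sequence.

0,3,1,3,2,3,2,3,2,3,0,1,3,2,3,0,2,3,2,2,2,2,3,0,3,0,2,3

  [0] x  {0,1,3}  => 0  start
  [1] x  {0,1,3}  => 3  0->3 ok
  [2] x  {0,1,3}  => 1  3->1 ok
  [3] x  {0,1,3}  => 3  1->3 ok
  [4] y  {2}  => 2  3->2 ok
  [5] x  {0,1,3}  => 3  2->3 ok
  [6] y  {2}  => 2  3->2 ok
  [7] x  {0,1,3}  => 3  2->3 ok
  [8] y  {2}  => 2  3->2 ok
  [9] x  {0,1,3}  => 3  2->3 ok
  [10] x  {0,1,3}  => 0  3->0 ok
  [11] x  {0,1,3}  => 1  0->1 ok
  [12] x  {0,1,3}  => 3  1->3 ok
  [13] y  {2}  => 2  3->2 ok
  [14] x  {0,1,3}  => 3  2->3 ok
  [15] x  {0,1,3}  => 0  3->0 ok
  [16] y  {2}  => 2  0->2 ok
  [17] x  {0,1,3}  => 3  2->3 ok
  [18] y  {2}  => 2  3->2 ok
  [19] y  {2}  => 2  2->2 ok
  [20] y  {2}  => 2  2->2 ok
  [21] y  {2}  => 2  2->2 ok
  [22] x  {0,1,3}  => 3  2->3 ok
  [23] x  {0,1,3}  => 0  3->0 ok
  [24] x  {0,1,3}  => 3  0->3 ok
  [25] x  {0,1,3}  => 0  3->0 ok
  [26] y  {2}  => 2  0->2 ok
  [27] x  {0,1,3}  => 3  2->3 ok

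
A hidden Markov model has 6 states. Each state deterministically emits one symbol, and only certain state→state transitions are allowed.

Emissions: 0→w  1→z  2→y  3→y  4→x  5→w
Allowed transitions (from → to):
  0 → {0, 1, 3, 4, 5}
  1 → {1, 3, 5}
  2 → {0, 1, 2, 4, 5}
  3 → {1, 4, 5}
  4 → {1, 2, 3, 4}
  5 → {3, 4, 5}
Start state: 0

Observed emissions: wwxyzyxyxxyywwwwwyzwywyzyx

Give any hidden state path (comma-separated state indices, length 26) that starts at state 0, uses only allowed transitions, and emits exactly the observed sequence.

0,0,4,3,1,3,4,3,4,4,2,2,0,0,0,5,5,3,1,5,3,5,3,1,3,4

  t0 'w' -> {0,5}, take 0 (start)
  t1 'w' -> {0,5}, take 0 (0->0 ok)
  t2 'x' -> {4}, take 4 (0->4 ok)
  t3 'y' -> {2,3}, take 3 (4->3 ok)
  t4 'z' -> {1}, take 1 (3->1 ok)
  t5 'y' -> {2,3}, take 3 (1->3 ok)
  t6 'x' -> {4}, take 4 (3->4 ok)
  t7 'y' -> {2,3}, take 3 (4->3 ok)
  t8 'x' -> {4}, take 4 (3->4 ok)
  t9 'x' -> {4}, take 4 (4->4 ok)
  t10 'y' -> {2,3}, take 2 (4->2 ok)
  t11 'y' -> {2,3}, take 2 (2->2 ok)
  t12 'w' -> {0,5}, take 0 (2->0 ok)
  t13 'w' -> {0,5}, take 0 (0->0 ok)
  t14 'w' -> {0,5}, take 0 (0->0 ok)
  t15 'w' -> {0,5}, take 5 (0->5 ok)
  t16 'w' -> {0,5}, take 5 (5->5 ok)
  t17 'y' -> {2,3}, take 3 (5->3 ok)
  t18 'z' -> {1}, take 1 (3->1 ok)
  t19 'w' -> {0,5}, take 5 (1->5 ok)
  t20 'y' -> {2,3}, take 3 (5->3 ok)
  t21 'w' -> {0,5}, take 5 (3->5 ok)
  t22 'y' -> {2,3}, take 3 (5->3 ok)
  t23 'z' -> {1}, take 1 (3->1 ok)
  t24 'y' -> {2,3}, take 3 (1->3 ok)
  t25 'x' -> {4}, take 4 (3->4 ok)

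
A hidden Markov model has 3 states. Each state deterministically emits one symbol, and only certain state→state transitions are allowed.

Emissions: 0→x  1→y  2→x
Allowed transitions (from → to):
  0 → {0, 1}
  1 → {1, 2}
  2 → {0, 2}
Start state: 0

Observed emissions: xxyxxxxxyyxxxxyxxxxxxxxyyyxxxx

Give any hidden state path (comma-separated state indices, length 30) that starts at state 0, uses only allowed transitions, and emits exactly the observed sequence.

0,0,1,2,0,0,0,0,1,1,2,2,2,0,1,2,2,2,2,2,2,2,0,1,1,1,2,2,2,0

  t0 'x' -> {0,2}, take 0 (start)
  t1 'x' -> {0,2}, take 0 (0->0 ok)
  t2 'y' -> {1}, take 1 (0->1 ok)
  t3 'x' -> {0,2}, take 2 (1->2 ok)
  t4 'x' -> {0,2}, take 0 (2->0 ok)
  t5 'x' -> {0,2}, take 0 (0->0 ok)
  t6 'x' -> {0,2}, take 0 (0->0 ok)
  t7 'x' -> {0,2}, take 0 (0->0 ok)
  t8 'y' -> {1}, take 1 (0->1 ok)
  t9 'y' -> {1}, take 1 (1->1 ok)
  t10 'x' -> {0,2}, take 2 (1->2 ok)
  t11 'x' -> {0,2}, take 2 (2->2 ok)
  t12 'x' -> {0,2}, take 2 (2->2 ok)
  t13 'x' -> {0,2}, take 0 (2->0 ok)
  t14 'y' -> {1}, take 1 (0->1 ok)
  t15 'x' -> {0,2}, take 2 (1->2 ok)
  t16 'x' -> {0,2}, take 2 (2->2 ok)
  t17 'x' -> {0,2}, take 2 (2->2 ok)
  t18 'x' -> {0,2}, take 2 (2->2 ok)
  t19 'x' -> {0,2}, take 2 (2->2 ok)
  t20 'x' -> {0,2}, take 2 (2->2 ok)
  t21 'x' -> {0,2}, take 2 (2->2 ok)
  t22 'x' -> {0,2}, take 0 (2->0 ok)
  t23 'y' -> {1}, take 1 (0->1 ok)
  t24 'y' -> {1}, take 1 (1->1 ok)
  t25 'y' -> {1}, take 1 (1->1 ok)
  t26 'x' -> {0,2}, take 2 (1->2 ok)
  t27 'x' -> {0,2}, take 2 (2->2 ok)
  t28 'x' -> {0,2}, take 2 (2->2 ok)
  t29 'x' -> {0,2}, take 0 (2->0 ok)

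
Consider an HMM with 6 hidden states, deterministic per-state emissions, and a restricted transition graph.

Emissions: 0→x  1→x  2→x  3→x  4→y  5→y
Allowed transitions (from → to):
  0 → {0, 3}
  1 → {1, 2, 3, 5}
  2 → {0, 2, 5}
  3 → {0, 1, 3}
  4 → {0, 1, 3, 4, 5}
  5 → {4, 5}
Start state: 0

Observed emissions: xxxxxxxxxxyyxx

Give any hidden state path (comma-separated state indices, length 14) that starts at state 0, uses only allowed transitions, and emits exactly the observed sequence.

  [0] x  {0,1,2,3}  => 0  start
  [1] x  {0,1,2,3}  => 0  0->0 ok
  [2] x  {0,1,2,3}  => 3  0->3 ok
  [3] x  {0,1,2,3}  => 0  3->0 ok
  [4] x  {0,1,2,3}  => 3  0->3 ok
  [5] x  {0,1,2,3}  => 0  3->0 ok
  [6] x  {0,1,2,3}  => 0  0->0 ok
  [7] x  {0,1,2,3}  => 3  0->3 ok
  [8] x  {0,1,2,3}  => 1  3->1 ok
  [9] x  {0,1,2,3}  => 1  1->1 ok
  [10] y  {4,5}  => 5  1->5 ok
  [11] y  {4,5}  => 4  5->4 ok
  [12] x  {0,1,2,3}  => 1  4->1 ok
  [13] x  {0,1,2,3}  => 3  1->3 ok

0,0,3,0,3,0,0,3,1,1,5,4,1,3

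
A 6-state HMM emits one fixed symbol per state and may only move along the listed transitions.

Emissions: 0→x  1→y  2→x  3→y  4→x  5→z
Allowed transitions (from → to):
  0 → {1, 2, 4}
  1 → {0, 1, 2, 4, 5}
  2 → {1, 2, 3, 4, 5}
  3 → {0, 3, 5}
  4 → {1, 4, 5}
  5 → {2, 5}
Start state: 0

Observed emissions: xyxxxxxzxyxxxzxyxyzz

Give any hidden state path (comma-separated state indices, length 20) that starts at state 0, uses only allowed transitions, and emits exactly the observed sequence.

0,1,2,4,4,4,4,5,2,1,0,4,4,5,2,3,0,1,5,5

  t0 'x' -> {0,2,4}, take 0 (start)
  t1 'y' -> {1,3}, take 1 (0->1 ok)
  t2 'x' -> {0,2,4}, take 2 (1->2 ok)
  t3 'x' -> {0,2,4}, take 4 (2->4 ok)
  t4 'x' -> {0,2,4}, take 4 (4->4 ok)
  t5 'x' -> {0,2,4}, take 4 (4->4 ok)
  t6 'x' -> {0,2,4}, take 4 (4->4 ok)
  t7 'z' -> {5}, take 5 (4->5 ok)
  t8 'x' -> {0,2,4}, take 2 (5->2 ok)
  t9 'y' -> {1,3}, take 1 (2->1 ok)
  t10 'x' -> {0,2,4}, take 0 (1->0 ok)
  t11 'x' -> {0,2,4}, take 4 (0->4 ok)
  t12 'x' -> {0,2,4}, take 4 (4->4 ok)
  t13 'z' -> {5}, take 5 (4->5 ok)
  t14 'x' -> {0,2,4}, take 2 (5->2 ok)
  t15 'y' -> {1,3}, take 3 (2->3 ok)
  t16 'x' -> {0,2,4}, take 0 (3->0 ok)
  t17 'y' -> {1,3}, take 1 (0->1 ok)
  t18 'z' -> {5}, take 5 (1->5 ok)
  t19 'z' -> {5}, take 5 (5->5 ok)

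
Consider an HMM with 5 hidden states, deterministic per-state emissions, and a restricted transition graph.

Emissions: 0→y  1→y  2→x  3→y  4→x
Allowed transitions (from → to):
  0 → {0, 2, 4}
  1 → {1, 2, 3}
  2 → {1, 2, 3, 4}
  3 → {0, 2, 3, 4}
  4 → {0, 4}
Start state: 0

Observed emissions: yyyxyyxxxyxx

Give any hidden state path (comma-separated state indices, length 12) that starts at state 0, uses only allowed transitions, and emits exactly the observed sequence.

0,0,0,4,0,0,2,4,4,0,2,2

  0: obs=y cand={0,1,3} pick 0 [start]
  1: obs=y cand={0,1,3} pick 0 [0->0 ok]
  2: obs=y cand={0,1,3} pick 0 [0->0 ok]
  3: obs=x cand={2,4} pick 4 [0->4 ok]
  4: obs=y cand={0,1,3} pick 0 [4->0 ok]
  5: obs=y cand={0,1,3} pick 0 [0->0 ok]
  6: obs=x cand={2,4} pick 2 [0->2 ok]
  7: obs=x cand={2,4} pick 4 [2->4 ok]
  8: obs=x cand={2,4} pick 4 [4->4 ok]
  9: obs=y cand={0,1,3} pick 0 [4->0 ok]
  10: obs=x cand={2,4} pick 2 [0->2 ok]
  11: obs=x cand={2,4} pick 2 [2->2 ok]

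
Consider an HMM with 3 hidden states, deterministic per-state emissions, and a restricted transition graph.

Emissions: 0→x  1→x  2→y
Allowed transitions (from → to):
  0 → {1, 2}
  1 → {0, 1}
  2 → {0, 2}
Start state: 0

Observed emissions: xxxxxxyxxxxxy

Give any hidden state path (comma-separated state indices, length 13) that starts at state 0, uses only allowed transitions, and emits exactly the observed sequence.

0,1,1,0,1,0,2,0,1,0,1,0,2

  t0 'x' -> {0,1}, take 0 (start)
  t1 'x' -> {0,1}, take 1 (0->1 ok)
  t2 'x' -> {0,1}, take 1 (1->1 ok)
  t3 'x' -> {0,1}, take 0 (1->0 ok)
  t4 'x' -> {0,1}, take 1 (0->1 ok)
  t5 'x' -> {0,1}, take 0 (1->0 ok)
  t6 'y' -> {2}, take 2 (0->2 ok)
  t7 'x' -> {0,1}, take 0 (2->0 ok)
  t8 'x' -> {0,1}, take 1 (0->1 ok)
  t9 'x' -> {0,1}, take 0 (1->0 ok)
  t10 'x' -> {0,1}, take 1 (0->1 ok)
  t11 'x' -> {0,1}, take 0 (1->0 ok)
  t12 'y' -> {2}, take 2 (0->2 ok)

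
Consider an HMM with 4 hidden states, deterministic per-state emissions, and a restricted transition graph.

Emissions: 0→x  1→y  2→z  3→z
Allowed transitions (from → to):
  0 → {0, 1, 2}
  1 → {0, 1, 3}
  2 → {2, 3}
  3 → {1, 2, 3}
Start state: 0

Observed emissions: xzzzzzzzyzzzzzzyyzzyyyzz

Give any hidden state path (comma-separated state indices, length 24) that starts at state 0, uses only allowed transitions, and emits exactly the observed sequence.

0,2,3,2,2,2,2,3,1,3,2,2,3,3,3,1,1,3,3,1,1,1,3,2

  0: obs=x cand={0} pick 0 [start]
  1: obs=z cand={2,3} pick 2 [0->2 ok]
  2: obs=z cand={2,3} pick 3 [2->3 ok]
  3: obs=z cand={2,3} pick 2 [3->2 ok]
  4: obs=z cand={2,3} pick 2 [2->2 ok]
  5: obs=z cand={2,3} pick 2 [2->2 ok]
  6: obs=z cand={2,3} pick 2 [2->2 ok]
  7: obs=z cand={2,3} pick 3 [2->3 ok]
  8: obs=y cand={1} pick 1 [3->1 ok]
  9: obs=z cand={2,3} pick 3 [1->3 ok]
  10: obs=z cand={2,3} pick 2 [3->2 ok]
  11: obs=z cand={2,3} pick 2 [2->2 ok]
  12: obs=z cand={2,3} pick 3 [2->3 ok]
  13: obs=z cand={2,3} pick 3 [3->3 ok]
  14: obs=z cand={2,3} pick 3 [3->3 ok]
  15: obs=y cand={1} pick 1 [3->1 ok]
  16: obs=y cand={1} pick 1 [1->1 ok]
  17: obs=z cand={2,3} pick 3 [1->3 ok]
  18: obs=z cand={2,3} pick 3 [3->3 ok]
  19: obs=y cand={1} pick 1 [3->1 ok]
  20: obs=y cand={1} pick 1 [1->1 ok]
  21: obs=y cand={1} pick 1 [1->1 ok]
  22: obs=z cand={2,3} pick 3 [1->3 ok]
  23: obs=z cand={2,3} pick 2 [3->2 ok]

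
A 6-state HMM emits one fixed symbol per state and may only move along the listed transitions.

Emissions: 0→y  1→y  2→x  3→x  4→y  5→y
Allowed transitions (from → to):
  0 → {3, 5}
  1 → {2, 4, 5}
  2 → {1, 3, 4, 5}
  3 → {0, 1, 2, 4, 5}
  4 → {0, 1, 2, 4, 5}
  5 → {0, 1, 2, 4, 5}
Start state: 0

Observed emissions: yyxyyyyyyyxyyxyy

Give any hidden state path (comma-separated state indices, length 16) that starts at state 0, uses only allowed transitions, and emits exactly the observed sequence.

0,5,2,5,4,5,4,4,4,1,2,5,0,3,4,4

  [0] y  {0,1,4,5}  => 0  start
  [1] y  {0,1,4,5}  => 5  0->5 ok
  [2] x  {2,3}  => 2  5->2 ok
  [3] y  {0,1,4,5}  => 5  2->5 ok
  [4] y  {0,1,4,5}  => 4  5->4 ok
  [5] y  {0,1,4,5}  => 5  4->5 ok
  [6] y  {0,1,4,5}  => 4  5->4 ok
  [7] y  {0,1,4,5}  => 4  4->4 ok
  [8] y  {0,1,4,5}  => 4  4->4 ok
  [9] y  {0,1,4,5}  => 1  4->1 ok
  [10] x  {2,3}  => 2  1->2 ok
  [11] y  {0,1,4,5}  => 5  2->5 ok
  [12] y  {0,1,4,5}  => 0  5->0 ok
  [13] x  {2,3}  => 3  0->3 ok
  [14] y  {0,1,4,5}  => 4  3->4 ok
  [15] y  {0,1,4,5}  => 4  4->4 ok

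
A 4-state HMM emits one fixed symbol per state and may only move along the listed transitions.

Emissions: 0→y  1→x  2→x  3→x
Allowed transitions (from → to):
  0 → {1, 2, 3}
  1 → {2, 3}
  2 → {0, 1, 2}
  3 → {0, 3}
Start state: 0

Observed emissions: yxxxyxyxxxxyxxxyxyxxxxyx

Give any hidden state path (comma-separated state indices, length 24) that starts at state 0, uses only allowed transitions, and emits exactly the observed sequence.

0,2,2,2,0,2,0,1,2,1,2,0,1,3,3,0,3,0,1,2,1,2,0,2

  t0 'y' -> {0}, take 0 (start)
  t1 'x' -> {1,2,3}, take 2 (0->2 ok)
  t2 'x' -> {1,2,3}, take 2 (2->2 ok)
  t3 'x' -> {1,2,3}, take 2 (2->2 ok)
  t4 'y' -> {0}, take 0 (2->0 ok)
  t5 'x' -> {1,2,3}, take 2 (0->2 ok)
  t6 'y' -> {0}, take 0 (2->0 ok)
  t7 'x' -> {1,2,3}, take 1 (0->1 ok)
  t8 'x' -> {1,2,3}, take 2 (1->2 ok)
  t9 'x' -> {1,2,3}, take 1 (2->1 ok)
  t10 'x' -> {1,2,3}, take 2 (1->2 ok)
  t11 'y' -> {0}, take 0 (2->0 ok)
  t12 'x' -> {1,2,3}, take 1 (0->1 ok)
  t13 'x' -> {1,2,3}, take 3 (1->3 ok)
  t14 'x' -> {1,2,3}, take 3 (3->3 ok)
  t15 'y' -> {0}, take 0 (3->0 ok)
  t16 'x' -> {1,2,3}, take 3 (0->3 ok)
  t17 'y' -> {0}, take 0 (3->0 ok)
  t18 'x' -> {1,2,3}, take 1 (0->1 ok)
  t19 'x' -> {1,2,3}, take 2 (1->2 ok)
  t20 'x' -> {1,2,3}, take 1 (2->1 ok)
  t21 'x' -> {1,2,3}, take 2 (1->2 ok)
  t22 'y' -> {0}, take 0 (2->0 ok)
  t23 'x' -> {1,2,3}, take 2 (0->2 ok)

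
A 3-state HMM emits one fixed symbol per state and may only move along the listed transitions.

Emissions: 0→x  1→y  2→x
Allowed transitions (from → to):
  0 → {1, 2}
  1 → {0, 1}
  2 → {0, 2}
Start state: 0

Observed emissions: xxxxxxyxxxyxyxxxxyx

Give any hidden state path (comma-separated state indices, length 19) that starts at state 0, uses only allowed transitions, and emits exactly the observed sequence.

  t0 'x' -> {0,2}, take 0 (start)
  t1 'x' -> {0,2}, take 2 (0->2 ok)
  t2 'x' -> {0,2}, take 2 (2->2 ok)
  t3 'x' -> {0,2}, take 0 (2->0 ok)
  t4 'x' -> {0,2}, take 2 (0->2 ok)
  t5 'x' -> {0,2}, take 0 (2->0 ok)
  t6 'y' -> {1}, take 1 (0->1 ok)
  t7 'x' -> {0,2}, take 0 (1->0 ok)
  t8 'x' -> {0,2}, take 2 (0->2 ok)
  t9 'x' -> {0,2}, take 0 (2->0 ok)
  t10 'y' -> {1}, take 1 (0->1 ok)
  t11 'x' -> {0,2}, take 0 (1->0 ok)
  t12 'y' -> {1}, take 1 (0->1 ok)
  t13 'x' -> {0,2}, take 0 (1->0 ok)
  t14 'x' -> {0,2}, take 2 (0->2 ok)
  t15 'x' -> {0,2}, take 2 (2->2 ok)
  t16 'x' -> {0,2}, take 0 (2->0 ok)
  t17 'y' -> {1}, take 1 (0->1 ok)
  t18 'x' -> {0,2}, take 0 (1->0 ok)

0,2,2,0,2,0,1,0,2,0,1,0,1,0,2,2,0,1,0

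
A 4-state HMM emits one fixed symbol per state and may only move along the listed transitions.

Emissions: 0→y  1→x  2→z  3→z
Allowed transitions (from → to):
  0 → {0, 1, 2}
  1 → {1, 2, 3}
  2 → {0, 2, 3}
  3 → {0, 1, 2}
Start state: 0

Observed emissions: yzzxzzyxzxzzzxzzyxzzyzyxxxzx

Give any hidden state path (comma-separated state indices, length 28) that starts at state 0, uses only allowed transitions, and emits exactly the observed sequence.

  t0 'y' -> {0}, take 0 (start)
  t1 'z' -> {2,3}, take 2 (0->2 ok)
  t2 'z' -> {2,3}, take 3 (2->3 ok)
  t3 'x' -> {1}, take 1 (3->1 ok)
  t4 'z' -> {2,3}, take 3 (1->3 ok)
  t5 'z' -> {2,3}, take 2 (3->2 ok)
  t6 'y' -> {0}, take 0 (2->0 ok)
  t7 'x' -> {1}, take 1 (0->1 ok)
  t8 'z' -> {2,3}, take 3 (1->3 ok)
  t9 'x' -> {1}, take 1 (3->1 ok)
  t10 'z' -> {2,3}, take 2 (1->2 ok)
  t11 'z' -> {2,3}, take 2 (2->2 ok)
  t12 'z' -> {2,3}, take 3 (2->3 ok)
  t13 'x' -> {1}, take 1 (3->1 ok)
  t14 'z' -> {2,3}, take 2 (1->2 ok)
  t15 'z' -> {2,3}, take 2 (2->2 ok)
  t16 'y' -> {0}, take 0 (2->0 ok)
  t17 'x' -> {1}, take 1 (0->1 ok)
  t18 'z' -> {2,3}, take 3 (1->3 ok)
  t19 'z' -> {2,3}, take 2 (3->2 ok)
  t20 'y' -> {0}, take 0 (2->0 ok)
  t21 'z' -> {2,3}, take 2 (0->2 ok)
  t22 'y' -> {0}, take 0 (2->0 ok)
  t23 'x' -> {1}, take 1 (0->1 ok)
  t24 'x' -> {1}, take 1 (1->1 ok)
  t25 'x' -> {1}, take 1 (1->1 ok)
  t26 'z' -> {2,3}, take 3 (1->3 ok)
  t27 'x' -> {1}, take 1 (3->1 ok)

0,2,3,1,3,2,0,1,3,1,2,2,3,1,2,2,0,1,3,2,0,2,0,1,1,1,3,1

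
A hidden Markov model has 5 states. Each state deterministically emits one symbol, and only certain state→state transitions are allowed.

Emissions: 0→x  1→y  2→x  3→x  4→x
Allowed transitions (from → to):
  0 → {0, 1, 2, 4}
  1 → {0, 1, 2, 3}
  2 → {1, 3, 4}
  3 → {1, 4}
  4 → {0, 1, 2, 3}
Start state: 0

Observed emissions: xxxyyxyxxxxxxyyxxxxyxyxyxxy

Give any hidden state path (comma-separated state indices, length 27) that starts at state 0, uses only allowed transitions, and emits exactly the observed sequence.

  pos 0: x in {0,2,3,4}, choose 0; start
  pos 1: x in {0,2,3,4}, choose 2; 0->2 ok
  pos 2: x in {0,2,3,4}, choose 4; 2->4 ok
  pos 3: y in {1}, choose 1; 4->1 ok
  pos 4: y in {1}, choose 1; 1->1 ok
  pos 5: x in {0,2,3,4}, choose 0; 1->0 ok
  pos 6: y in {1}, choose 1; 0->1 ok
  pos 7: x in {0,2,3,4}, choose 3; 1->3 ok
  pos 8: x in {0,2,3,4}, choose 4; 3->4 ok
  pos 9: x in {0,2,3,4}, choose 2; 4->2 ok
  pos 10: x in {0,2,3,4}, choose 3; 2->3 ok
  pos 11: x in {0,2,3,4}, choose 4; 3->4 ok
  pos 12: x in {0,2,3,4}, choose 2; 4->2 ok
  pos 13: y in {1}, choose 1; 2->1 ok
  pos 14: y in {1}, choose 1; 1->1 ok
  pos 15: x in {0,2,3,4}, choose 3; 1->3 ok
  pos 16: x in {0,2,3,4}, choose 4; 3->4 ok
  pos 17: x in {0,2,3,4}, choose 2; 4->2 ok
  pos 18: x in {0,2,3,4}, choose 3; 2->3 ok
  pos 19: y in {1}, choose 1; 3->1 ok
  pos 20: x in {0,2,3,4}, choose 3; 1->3 ok
  pos 21: y in {1}, choose 1; 3->1 ok
  pos 22: x in {0,2,3,4}, choose 2; 1->2 ok
  pos 23: y in {1}, choose 1; 2->1 ok
  pos 24: x in {0,2,3,4}, choose 0; 1->0 ok
  pos 25: x in {0,2,3,4}, choose 0; 0->0 ok
  pos 26: y in {1}, choose 1; 0->1 ok

0,2,4,1,1,0,1,3,4,2,3,4,2,1,1,3,4,2,3,1,3,1,2,1,0,0,1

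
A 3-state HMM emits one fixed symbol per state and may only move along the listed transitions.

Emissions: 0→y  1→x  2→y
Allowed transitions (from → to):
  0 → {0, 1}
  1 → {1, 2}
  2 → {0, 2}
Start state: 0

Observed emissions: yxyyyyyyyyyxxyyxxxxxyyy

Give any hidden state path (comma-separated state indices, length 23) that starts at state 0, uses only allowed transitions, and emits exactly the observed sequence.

0,1,2,2,2,2,2,2,0,0,0,1,1,2,0,1,1,1,1,1,2,2,0

  t0 'y' -> {0,2}, take 0 (start)
  t1 'x' -> {1}, take 1 (0->1 ok)
  t2 'y' -> {0,2}, take 2 (1->2 ok)
  t3 'y' -> {0,2}, take 2 (2->2 ok)
  t4 'y' -> {0,2}, take 2 (2->2 ok)
  t5 'y' -> {0,2}, take 2 (2->2 ok)
  t6 'y' -> {0,2}, take 2 (2->2 ok)
  t7 'y' -> {0,2}, take 2 (2->2 ok)
  t8 'y' -> {0,2}, take 0 (2->0 ok)
  t9 'y' -> {0,2}, take 0 (0->0 ok)
  t10 'y' -> {0,2}, take 0 (0->0 ok)
  t11 'x' -> {1}, take 1 (0->1 ok)
  t12 'x' -> {1}, take 1 (1->1 ok)
  t13 'y' -> {0,2}, take 2 (1->2 ok)
  t14 'y' -> {0,2}, take 0 (2->0 ok)
  t15 'x' -> {1}, take 1 (0->1 ok)
  t16 'x' -> {1}, take 1 (1->1 ok)
  t17 'x' -> {1}, take 1 (1->1 ok)
  t18 'x' -> {1}, take 1 (1->1 ok)
  t19 'x' -> {1}, take 1 (1->1 ok)
  t20 'y' -> {0,2}, take 2 (1->2 ok)
  t21 'y' -> {0,2}, take 2 (2->2 ok)
  t22 'y' -> {0,2}, take 0 (2->0 ok)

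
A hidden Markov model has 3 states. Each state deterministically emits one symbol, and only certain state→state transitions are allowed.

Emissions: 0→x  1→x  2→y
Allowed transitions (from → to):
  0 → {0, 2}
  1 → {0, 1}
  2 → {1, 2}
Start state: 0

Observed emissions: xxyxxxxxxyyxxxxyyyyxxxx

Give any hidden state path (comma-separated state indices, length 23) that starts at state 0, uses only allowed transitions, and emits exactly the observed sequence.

0,0,2,1,1,1,1,1,0,2,2,1,0,0,0,2,2,2,2,1,0,0,0

  0: obs=x cand={0,1} pick 0 [start]
  1: obs=x cand={0,1} pick 0 [0->0 ok]
  2: obs=y cand={2} pick 2 [0->2 ok]
  3: obs=x cand={0,1} pick 1 [2->1 ok]
  4: obs=x cand={0,1} pick 1 [1->1 ok]
  5: obs=x cand={0,1} pick 1 [1->1 ok]
  6: obs=x cand={0,1} pick 1 [1->1 ok]
  7: obs=x cand={0,1} pick 1 [1->1 ok]
  8: obs=x cand={0,1} pick 0 [1->0 ok]
  9: obs=y cand={2} pick 2 [0->2 ok]
  10: obs=y cand={2} pick 2 [2->2 ok]
  11: obs=x cand={0,1} pick 1 [2->1 ok]
  12: obs=x cand={0,1} pick 0 [1->0 ok]
  13: obs=x cand={0,1} pick 0 [0->0 ok]
  14: obs=x cand={0,1} pick 0 [0->0 ok]
  15: obs=y cand={2} pick 2 [0->2 ok]
  16: obs=y cand={2} pick 2 [2->2 ok]
  17: obs=y cand={2} pick 2 [2->2 ok]
  18: obs=y cand={2} pick 2 [2->2 ok]
  19: obs=x cand={0,1} pick 1 [2->1 ok]
  20: obs=x cand={0,1} pick 0 [1->0 ok]
  21: obs=x cand={0,1} pick 0 [0->0 ok]
  22: obs=x cand={0,1} pick 0 [0->0 ok]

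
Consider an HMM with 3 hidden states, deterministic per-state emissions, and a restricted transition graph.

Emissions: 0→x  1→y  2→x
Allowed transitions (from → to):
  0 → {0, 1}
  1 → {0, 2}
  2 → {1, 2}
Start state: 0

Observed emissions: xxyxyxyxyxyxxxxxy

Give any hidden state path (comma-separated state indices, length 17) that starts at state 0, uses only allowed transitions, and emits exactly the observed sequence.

0,0,1,2,1,2,1,2,1,2,1,0,0,0,0,0,1

  0: obs=x cand={0,2} pick 0 [start]
  1: obs=x cand={0,2} pick 0 [0->0 ok]
  2: obs=y cand={1} pick 1 [0->1 ok]
  3: obs=x cand={0,2} pick 2 [1->2 ok]
  4: obs=y cand={1} pick 1 [2->1 ok]
  5: obs=x cand={0,2} pick 2 [1->2 ok]
  6: obs=y cand={1} pick 1 [2->1 ok]
  7: obs=x cand={0,2} pick 2 [1->2 ok]
  8: obs=y cand={1} pick 1 [2->1 ok]
  9: obs=x cand={0,2} pick 2 [1->2 ok]
  10: obs=y cand={1} pick 1 [2->1 ok]
  11: obs=x cand={0,2} pick 0 [1->0 ok]
  12: obs=x cand={0,2} pick 0 [0->0 ok]
  13: obs=x cand={0,2} pick 0 [0->0 ok]
  14: obs=x cand={0,2} pick 0 [0->0 ok]
  15: obs=x cand={0,2} pick 0 [0->0 ok]
  16: obs=y cand={1} pick 1 [0->1 ok]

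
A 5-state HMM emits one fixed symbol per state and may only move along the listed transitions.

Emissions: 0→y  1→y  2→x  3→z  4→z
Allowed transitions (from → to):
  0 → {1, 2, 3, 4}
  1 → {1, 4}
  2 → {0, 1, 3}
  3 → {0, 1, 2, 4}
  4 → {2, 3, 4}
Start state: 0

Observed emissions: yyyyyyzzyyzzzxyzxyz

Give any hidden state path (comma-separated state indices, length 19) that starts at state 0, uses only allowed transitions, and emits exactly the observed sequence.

  0: obs=y cand={0,1} pick 0 [start]
  1: obs=y cand={0,1} pick 1 [0->1 ok]
  2: obs=y cand={0,1} pick 1 [1->1 ok]
  3: obs=y cand={0,1} pick 1 [1->1 ok]
  4: obs=y cand={0,1} pick 1 [1->1 ok]
  5: obs=y cand={0,1} pick 1 [1->1 ok]
  6: obs=z cand={3,4} pick 4 [1->4 ok]
  7: obs=z cand={3,4} pick 3 [4->3 ok]
  8: obs=y cand={0,1} pick 1 [3->1 ok]
  9: obs=y cand={0,1} pick 1 [1->1 ok]
  10: obs=z cand={3,4} pick 4 [1->4 ok]
  11: obs=z cand={3,4} pick 3 [4->3 ok]
  12: obs=z cand={3,4} pick 4 [3->4 ok]
  13: obs=x cand={2} pick 2 [4->2 ok]
  14: obs=y cand={0,1} pick 0 [2->0 ok]
  15: obs=z cand={3,4} pick 3 [0->3 ok]
  16: obs=x cand={2} pick 2 [3->2 ok]
  17: obs=y cand={0,1} pick 0 [2->0 ok]
  18: obs=z cand={3,4} pick 3 [0->3 ok]

0,1,1,1,1,1,4,3,1,1,4,3,4,2,0,3,2,0,3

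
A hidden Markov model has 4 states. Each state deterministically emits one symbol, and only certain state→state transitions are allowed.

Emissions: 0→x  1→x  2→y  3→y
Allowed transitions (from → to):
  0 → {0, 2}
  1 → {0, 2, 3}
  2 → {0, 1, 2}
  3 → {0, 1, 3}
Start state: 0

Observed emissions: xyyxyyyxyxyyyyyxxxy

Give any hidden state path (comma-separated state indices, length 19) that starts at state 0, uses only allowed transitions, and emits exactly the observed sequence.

0,2,2,1,2,2,2,0,2,1,3,3,3,3,3,0,0,0,2

  0: obs=x cand={0,1} pick 0 [start]
  1: obs=y cand={2,3} pick 2 [0->2 ok]
  2: obs=y cand={2,3} pick 2 [2->2 ok]
  3: obs=x cand={0,1} pick 1 [2->1 ok]
  4: obs=y cand={2,3} pick 2 [1->2 ok]
  5: obs=y cand={2,3} pick 2 [2->2 ok]
  6: obs=y cand={2,3} pick 2 [2->2 ok]
  7: obs=x cand={0,1} pick 0 [2->0 ok]
  8: obs=y cand={2,3} pick 2 [0->2 ok]
  9: obs=x cand={0,1} pick 1 [2->1 ok]
  10: obs=y cand={2,3} pick 3 [1->3 ok]
  11: obs=y cand={2,3} pick 3 [3->3 ok]
  12: obs=y cand={2,3} pick 3 [3->3 ok]
  13: obs=y cand={2,3} pick 3 [3->3 ok]
  14: obs=y cand={2,3} pick 3 [3->3 ok]
  15: obs=x cand={0,1} pick 0 [3->0 ok]
  16: obs=x cand={0,1} pick 0 [0->0 ok]
  17: obs=x cand={0,1} pick 0 [0->0 ok]
  18: obs=y cand={2,3} pick 2 [0->2 ok]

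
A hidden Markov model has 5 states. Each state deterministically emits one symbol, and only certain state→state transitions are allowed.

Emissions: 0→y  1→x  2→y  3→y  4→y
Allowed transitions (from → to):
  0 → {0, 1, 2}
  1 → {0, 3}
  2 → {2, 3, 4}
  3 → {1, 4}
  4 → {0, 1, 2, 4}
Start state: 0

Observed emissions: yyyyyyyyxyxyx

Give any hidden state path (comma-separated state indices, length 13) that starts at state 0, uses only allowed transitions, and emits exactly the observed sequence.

0,2,4,2,3,4,0,0,1,3,1,3,1

  0: obs=y cand={0,2,3,4} pick 0 [start]
  1: obs=y cand={0,2,3,4} pick 2 [0->2 ok]
  2: obs=y cand={0,2,3,4} pick 4 [2->4 ok]
  3: obs=y cand={0,2,3,4} pick 2 [4->2 ok]
  4: obs=y cand={0,2,3,4} pick 3 [2->3 ok]
  5: obs=y cand={0,2,3,4} pick 4 [3->4 ok]
  6: obs=y cand={0,2,3,4} pick 0 [4->0 ok]
  7: obs=y cand={0,2,3,4} pick 0 [0->0 ok]
  8: obs=x cand={1} pick 1 [0->1 ok]
  9: obs=y cand={0,2,3,4} pick 3 [1->3 ok]
  10: obs=x cand={1} pick 1 [3->1 ok]
  11: obs=y cand={0,2,3,4} pick 3 [1->3 ok]
  12: obs=x cand={1} pick 1 [3->1 ok]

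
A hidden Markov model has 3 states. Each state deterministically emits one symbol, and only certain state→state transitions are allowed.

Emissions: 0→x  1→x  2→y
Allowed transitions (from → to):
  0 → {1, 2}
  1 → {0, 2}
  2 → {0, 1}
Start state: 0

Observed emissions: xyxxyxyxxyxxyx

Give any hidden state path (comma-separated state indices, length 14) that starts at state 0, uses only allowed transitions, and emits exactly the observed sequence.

  0: obs=x cand={0,1} pick 0 [start]
  1: obs=y cand={2} pick 2 [0->2 ok]
  2: obs=x cand={0,1} pick 0 [2->0 ok]
  3: obs=x cand={0,1} pick 1 [0->1 ok]
  4: obs=y cand={2} pick 2 [1->2 ok]
  5: obs=x cand={0,1} pick 1 [2->1 ok]
  6: obs=y cand={2} pick 2 [1->2 ok]
  7: obs=x cand={0,1} pick 0 [2->0 ok]
  8: obs=x cand={0,1} pick 1 [0->1 ok]
  9: obs=y cand={2} pick 2 [1->2 ok]
  10: obs=x cand={0,1} pick 1 [2->1 ok]
  11: obs=x cand={0,1} pick 0 [1->0 ok]
  12: obs=y cand={2} pick 2 [0->2 ok]
  13: obs=x cand={0,1} pick 1 [2->1 ok]

0,2,0,1,2,1,2,0,1,2,1,0,2,1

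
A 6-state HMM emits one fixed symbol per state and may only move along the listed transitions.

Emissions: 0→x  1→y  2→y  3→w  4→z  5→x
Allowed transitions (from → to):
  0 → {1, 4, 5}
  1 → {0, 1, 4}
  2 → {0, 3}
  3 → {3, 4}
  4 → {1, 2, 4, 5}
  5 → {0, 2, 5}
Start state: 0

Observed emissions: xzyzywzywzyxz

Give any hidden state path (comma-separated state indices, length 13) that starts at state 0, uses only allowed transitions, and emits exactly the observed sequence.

  [0] x  {0,5}  => 0  start
  [1] z  {4}  => 4  0->4 ok
  [2] y  {1,2}  => 1  4->1 ok
  [3] z  {4}  => 4  1->4 ok
  [4] y  {1,2}  => 2  4->2 ok
  [5] w  {3}  => 3  2->3 ok
  [6] z  {4}  => 4  3->4 ok
  [7] y  {1,2}  => 2  4->2 ok
  [8] w  {3}  => 3  2->3 ok
  [9] z  {4}  => 4  3->4 ok
  [10] y  {1,2}  => 2  4->2 ok
  [11] x  {0,5}  => 0  2->0 ok
  [12] z  {4}  => 4  0->4 ok

0,4,1,4,2,3,4,2,3,4,2,0,4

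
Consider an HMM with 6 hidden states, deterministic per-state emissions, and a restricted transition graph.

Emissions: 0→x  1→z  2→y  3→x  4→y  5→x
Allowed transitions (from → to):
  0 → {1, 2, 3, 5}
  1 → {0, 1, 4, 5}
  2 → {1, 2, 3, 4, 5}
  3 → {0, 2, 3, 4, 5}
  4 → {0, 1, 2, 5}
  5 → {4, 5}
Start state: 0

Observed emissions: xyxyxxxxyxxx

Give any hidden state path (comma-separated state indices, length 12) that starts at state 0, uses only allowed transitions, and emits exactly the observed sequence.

0,2,5,4,5,5,5,5,4,0,3,0

  pos 0: x in {0,3,5}, choose 0; start
  pos 1: y in {2,4}, choose 2; 0->2 ok
  pos 2: x in {0,3,5}, choose 5; 2->5 ok
  pos 3: y in {2,4}, choose 4; 5->4 ok
  pos 4: x in {0,3,5}, choose 5; 4->5 ok
  pos 5: x in {0,3,5}, choose 5; 5->5 ok
  pos 6: x in {0,3,5}, choose 5; 5->5 ok
  pos 7: x in {0,3,5}, choose 5; 5->5 ok
  pos 8: y in {2,4}, choose 4; 5->4 ok
  pos 9: x in {0,3,5}, choose 0; 4->0 ok
  pos 10: x in {0,3,5}, choose 3; 0->3 ok
  pos 11: x in {0,3,5}, choose 0; 3->0 ok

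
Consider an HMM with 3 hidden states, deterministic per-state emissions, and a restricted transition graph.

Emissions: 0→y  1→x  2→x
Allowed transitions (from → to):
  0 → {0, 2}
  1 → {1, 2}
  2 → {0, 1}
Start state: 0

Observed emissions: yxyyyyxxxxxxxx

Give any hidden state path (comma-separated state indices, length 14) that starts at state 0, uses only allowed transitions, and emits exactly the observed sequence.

  t0 'y' -> {0}, take 0 (start)
  t1 'x' -> {1,2}, take 2 (0->2 ok)
  t2 'y' -> {0}, take 0 (2->0 ok)
  t3 'y' -> {0}, take 0 (0->0 ok)
  t4 'y' -> {0}, take 0 (0->0 ok)
  t5 'y' -> {0}, take 0 (0->0 ok)
  t6 'x' -> {1,2}, take 2 (0->2 ok)
  t7 'x' -> {1,2}, take 1 (2->1 ok)
  t8 'x' -> {1,2}, take 1 (1->1 ok)
  t9 'x' -> {1,2}, take 1 (1->1 ok)
  t10 'x' -> {1,2}, take 1 (1->1 ok)
  t11 'x' -> {1,2}, take 1 (1->1 ok)
  t12 'x' -> {1,2}, take 1 (1->1 ok)
  t13 'x' -> {1,2}, take 1 (1->1 ok)

0,2,0,0,0,0,2,1,1,1,1,1,1,1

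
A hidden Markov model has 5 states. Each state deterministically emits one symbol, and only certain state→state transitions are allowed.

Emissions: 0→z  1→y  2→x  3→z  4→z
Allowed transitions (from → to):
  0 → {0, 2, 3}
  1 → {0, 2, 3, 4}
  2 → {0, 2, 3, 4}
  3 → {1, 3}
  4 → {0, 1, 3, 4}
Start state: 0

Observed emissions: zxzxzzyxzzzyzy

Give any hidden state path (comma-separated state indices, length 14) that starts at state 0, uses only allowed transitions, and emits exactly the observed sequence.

  0: obs=z cand={0,3,4} pick 0 [start]
  1: obs=x cand={2} pick 2 [0->2 ok]
  2: obs=z cand={0,3,4} pick 0 [2->0 ok]
  3: obs=x cand={2} pick 2 [0->2 ok]
  4: obs=z cand={0,3,4} pick 0 [2->0 ok]
  5: obs=z cand={0,3,4} pick 3 [0->3 ok]
  6: obs=y cand={1} pick 1 [3->1 ok]
  7: obs=x cand={2} pick 2 [1->2 ok]
  8: obs=z cand={0,3,4} pick 3 [2->3 ok]
  9: obs=z cand={0,3,4} pick 3 [3->3 ok]
  10: obs=z cand={0,3,4} pick 3 [3->3 ok]
  11: obs=y cand={1} pick 1 [3->1 ok]
  12: obs=z cand={0,3,4} pick 3 [1->3 ok]
  13: obs=y cand={1} pick 1 [3->1 ok]

0,2,0,2,0,3,1,2,3,3,3,1,3,1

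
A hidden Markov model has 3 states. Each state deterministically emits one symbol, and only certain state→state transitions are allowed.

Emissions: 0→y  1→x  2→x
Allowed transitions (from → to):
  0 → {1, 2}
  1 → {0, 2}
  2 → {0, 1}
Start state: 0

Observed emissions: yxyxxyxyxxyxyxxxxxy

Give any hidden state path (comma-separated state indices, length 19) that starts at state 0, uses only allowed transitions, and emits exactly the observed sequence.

0,1,0,1,2,0,1,0,2,1,0,2,0,2,1,2,1,2,0

  pos 0: y in {0}, choose 0; start
  pos 1: x in {1,2}, choose 1; 0->1 ok
  pos 2: y in {0}, choose 0; 1->0 ok
  pos 3: x in {1,2}, choose 1; 0->1 ok
  pos 4: x in {1,2}, choose 2; 1->2 ok
  pos 5: y in {0}, choose 0; 2->0 ok
  pos 6: x in {1,2}, choose 1; 0->1 ok
  pos 7: y in {0}, choose 0; 1->0 ok
  pos 8: x in {1,2}, choose 2; 0->2 ok
  pos 9: x in {1,2}, choose 1; 2->1 ok
  pos 10: y in {0}, choose 0; 1->0 ok
  pos 11: x in {1,2}, choose 2; 0->2 ok
  pos 12: y in {0}, choose 0; 2->0 ok
  pos 13: x in {1,2}, choose 2; 0->2 ok
  pos 14: x in {1,2}, choose 1; 2->1 ok
  pos 15: x in {1,2}, choose 2; 1->2 ok
  pos 16: x in {1,2}, choose 1; 2->1 ok
  pos 17: x in {1,2}, choose 2; 1->2 ok
  pos 18: y in {0}, choose 0; 2->0 ok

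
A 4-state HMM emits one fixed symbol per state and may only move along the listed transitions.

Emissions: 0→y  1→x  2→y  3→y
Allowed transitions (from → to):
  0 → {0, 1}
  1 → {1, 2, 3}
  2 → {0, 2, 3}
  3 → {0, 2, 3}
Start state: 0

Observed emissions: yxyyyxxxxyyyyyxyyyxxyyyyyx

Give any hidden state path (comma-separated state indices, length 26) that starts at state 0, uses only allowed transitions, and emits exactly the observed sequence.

  0: obs=y cand={0,2,3} pick 0 [start]
  1: obs=x cand={1} pick 1 [0->1 ok]
  2: obs=y cand={0,2,3} pick 2 [1->2 ok]
  3: obs=y cand={0,2,3} pick 3 [2->3 ok]
  4: obs=y cand={0,2,3} pick 0 [3->0 ok]
  5: obs=x cand={1} pick 1 [0->1 ok]
  6: obs=x cand={1} pick 1 [1->1 ok]
  7: obs=x cand={1} pick 1 [1->1 ok]
  8: obs=x cand={1} pick 1 [1->1 ok]
  9: obs=y cand={0,2,3} pick 2 [1->2 ok]
  10: obs=y cand={0,2,3} pick 2 [2->2 ok]
  11: obs=y cand={0,2,3} pick 0 [2->0 ok]
  12: obs=y cand={0,2,3} pick 0 [0->0 ok]
  13: obs=y cand={0,2,3} pick 0 [0->0 ok]
  14: obs=x cand={1} pick 1 [0->1 ok]
  15: obs=y cand={0,2,3} pick 3 [1->3 ok]
  16: obs=y cand={0,2,3} pick 2 [3->2 ok]
  17: obs=y cand={0,2,3} pick 0 [2->0 ok]
  18: obs=x cand={1} pick 1 [0->1 ok]
  19: obs=x cand={1} pick 1 [1->1 ok]
  20: obs=y cand={0,2,3} pick 3 [1->3 ok]
  21: obs=y cand={0,2,3} pick 2 [3->2 ok]
  22: obs=y cand={0,2,3} pick 2 [2->2 ok]
  23: obs=y cand={0,2,3} pick 3 [2->3 ok]
  24: obs=y cand={0,2,3} pick 0 [3->0 ok]
  25: obs=x cand={1} pick 1 [0->1 ok]

0,1,2,3,0,1,1,1,1,2,2,0,0,0,1,3,2,0,1,1,3,2,2,3,0,1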